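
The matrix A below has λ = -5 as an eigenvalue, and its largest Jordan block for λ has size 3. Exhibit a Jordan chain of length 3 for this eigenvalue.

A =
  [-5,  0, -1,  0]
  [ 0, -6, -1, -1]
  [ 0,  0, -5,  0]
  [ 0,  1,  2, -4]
A Jordan chain for λ = -5 of length 3:
v_1 = (0, -1, 0, 1)ᵀ
v_2 = (-1, -1, 0, 2)ᵀ
v_3 = (0, 0, 1, 0)ᵀ

Let N = A − (-5)·I. We want v_3 with N^3 v_3 = 0 but N^2 v_3 ≠ 0; then v_{j-1} := N · v_j for j = 3, …, 2.

Pick v_3 = (0, 0, 1, 0)ᵀ.
Then v_2 = N · v_3 = (-1, -1, 0, 2)ᵀ.
Then v_1 = N · v_2 = (0, -1, 0, 1)ᵀ.

Sanity check: (A − (-5)·I) v_1 = (0, 0, 0, 0)ᵀ = 0. ✓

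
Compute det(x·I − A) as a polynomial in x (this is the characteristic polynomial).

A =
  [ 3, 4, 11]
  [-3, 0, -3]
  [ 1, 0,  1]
x^3 - 4*x^2 + 4*x

Expanding det(x·I − A) (e.g. by cofactor expansion or by noting that A is similar to its Jordan form J, which has the same characteristic polynomial as A) gives
  χ_A(x) = x^3 - 4*x^2 + 4*x
which factors as x*(x - 2)^2. The eigenvalues (with algebraic multiplicities) are λ = 0 with multiplicity 1, λ = 2 with multiplicity 2.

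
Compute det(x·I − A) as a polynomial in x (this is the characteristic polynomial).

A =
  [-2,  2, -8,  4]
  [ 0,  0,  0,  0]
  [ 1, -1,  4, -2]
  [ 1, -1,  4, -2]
x^4

Expanding det(x·I − A) (e.g. by cofactor expansion or by noting that A is similar to its Jordan form J, which has the same characteristic polynomial as A) gives
  χ_A(x) = x^4
which factors as x^4. The eigenvalues (with algebraic multiplicities) are λ = 0 with multiplicity 4.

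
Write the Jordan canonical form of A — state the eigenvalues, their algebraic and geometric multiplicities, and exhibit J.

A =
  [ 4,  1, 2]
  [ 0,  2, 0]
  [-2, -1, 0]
J_2(2) ⊕ J_1(2)

The characteristic polynomial is
  det(x·I − A) = x^3 - 6*x^2 + 12*x - 8 = (x - 2)^3

Eigenvalues and multiplicities (the geometric multiplicity of λ is n − rank(A − λI), which equals the number of Jordan blocks for λ):
  λ = 2: algebraic multiplicity = 3, geometric multiplicity = 2

Determining the block sizes for each eigenvalue:
  λ = 2: 2 blocks summing to 3 forces exactly one block of size 2 and the rest size 1 → block sizes [2, 1]

Assembling the blocks gives a Jordan form
J =
  [2, 1, 0]
  [0, 2, 0]
  [0, 0, 2]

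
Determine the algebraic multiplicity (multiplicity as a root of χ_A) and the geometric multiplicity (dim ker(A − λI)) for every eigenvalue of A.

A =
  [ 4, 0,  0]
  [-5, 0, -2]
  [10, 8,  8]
λ = 4: alg = 3, geom = 2

Step 1 — factor the characteristic polynomial to read off the algebraic multiplicities:
  χ_A(x) = (x - 4)^3

Step 2 — compute geometric multiplicities via the rank-nullity identity g(λ) = n − rank(A − λI):
  rank(A − (4)·I) = 1, so dim ker(A − (4)·I) = n − 1 = 2

Summary:
  λ = 4: algebraic multiplicity = 3, geometric multiplicity = 2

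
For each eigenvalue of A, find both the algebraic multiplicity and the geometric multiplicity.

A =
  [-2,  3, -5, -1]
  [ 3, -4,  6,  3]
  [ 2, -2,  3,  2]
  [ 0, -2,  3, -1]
λ = -1: alg = 4, geom = 2

Step 1 — factor the characteristic polynomial to read off the algebraic multiplicities:
  χ_A(x) = (x + 1)^4

Step 2 — compute geometric multiplicities via the rank-nullity identity g(λ) = n − rank(A − λI):
  rank(A − (-1)·I) = 2, so dim ker(A − (-1)·I) = n − 2 = 2

Summary:
  λ = -1: algebraic multiplicity = 4, geometric multiplicity = 2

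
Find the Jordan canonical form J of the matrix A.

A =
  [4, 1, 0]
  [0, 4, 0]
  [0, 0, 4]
J_2(4) ⊕ J_1(4)

The characteristic polynomial is
  det(x·I − A) = x^3 - 12*x^2 + 48*x - 64 = (x - 4)^3

Eigenvalues and multiplicities (the geometric multiplicity of λ is n − rank(A − λI), which equals the number of Jordan blocks for λ):
  λ = 4: algebraic multiplicity = 3, geometric multiplicity = 2

Determining the block sizes for each eigenvalue:
  λ = 4: 2 blocks summing to 3 forces exactly one block of size 2 and the rest size 1 → block sizes [2, 1]

Assembling the blocks gives a Jordan form
J =
  [4, 1, 0]
  [0, 4, 0]
  [0, 0, 4]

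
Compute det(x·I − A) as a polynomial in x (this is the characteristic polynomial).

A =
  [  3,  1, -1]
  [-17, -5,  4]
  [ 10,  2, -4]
x^3 + 6*x^2 + 12*x + 8

Expanding det(x·I − A) (e.g. by cofactor expansion or by noting that A is similar to its Jordan form J, which has the same characteristic polynomial as A) gives
  χ_A(x) = x^3 + 6*x^2 + 12*x + 8
which factors as (x + 2)^3. The eigenvalues (with algebraic multiplicities) are λ = -2 with multiplicity 3.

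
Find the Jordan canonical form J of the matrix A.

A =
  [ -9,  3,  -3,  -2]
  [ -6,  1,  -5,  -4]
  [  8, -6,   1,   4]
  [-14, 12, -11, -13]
J_3(-5) ⊕ J_1(-5)

The characteristic polynomial is
  det(x·I − A) = x^4 + 20*x^3 + 150*x^2 + 500*x + 625 = (x + 5)^4

Eigenvalues and multiplicities (the geometric multiplicity of λ is n − rank(A − λI), which equals the number of Jordan blocks for λ):
  λ = -5: algebraic multiplicity = 4, geometric multiplicity = 2

Determining the block sizes for each eigenvalue:
  λ = -5: with am = 4 and gm = 2, the partition is not yet determined (e.g. several partitions of 4 into 2 parts exist). Let N = A − (-5)·I. Computing rank(N^1) = 2, rank(N^2) = 1, rank(N^3) = 0; the number of blocks of size ≥ j is rank(N^{j−1}) − rank(N^j), giving [2, 1, 1]. So we have 1 block(s) of size 3, 1 block(s) of size 1 → block sizes [3, 1]

Assembling the blocks gives a Jordan form
J =
  [-5,  1,  0,  0]
  [ 0, -5,  1,  0]
  [ 0,  0, -5,  0]
  [ 0,  0,  0, -5]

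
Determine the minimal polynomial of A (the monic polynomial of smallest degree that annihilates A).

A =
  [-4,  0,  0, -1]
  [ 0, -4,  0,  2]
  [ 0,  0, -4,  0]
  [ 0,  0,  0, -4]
x^2 + 8*x + 16

The characteristic polynomial is χ_A(x) = (x + 4)^4, so the eigenvalues are known. The minimal polynomial is
  m_A(x) = Π_λ (x − λ)^{k_λ}
where k_λ is the size of the *largest* Jordan block for λ (equivalently, the smallest k with (A − λI)^k v = 0 for every generalised eigenvector v of λ).

  λ = -4: largest Jordan block has size 2, contributing (x + 4)^2

So m_A(x) = (x + 4)^2 = x^2 + 8*x + 16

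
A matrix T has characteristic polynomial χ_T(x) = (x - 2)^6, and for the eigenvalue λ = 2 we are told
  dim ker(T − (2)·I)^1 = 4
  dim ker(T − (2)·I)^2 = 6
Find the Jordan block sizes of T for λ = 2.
Block sizes for λ = 2: [2, 2, 1, 1]

From the dimensions of kernels of powers, the number of Jordan blocks of size at least j is d_j − d_{j−1} where d_j = dim ker(N^j) (with d_0 = 0). Computing the differences gives [4, 2].
The number of blocks of size exactly k is (#blocks of size ≥ k) − (#blocks of size ≥ k + 1), so the partition is: 2 block(s) of size 1, 2 block(s) of size 2.
In nonincreasing order the block sizes are [2, 2, 1, 1].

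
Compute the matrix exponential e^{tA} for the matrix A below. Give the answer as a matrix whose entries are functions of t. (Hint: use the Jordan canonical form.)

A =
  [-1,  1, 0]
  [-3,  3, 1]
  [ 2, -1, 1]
e^{tA} =
  [t^2*exp(t)/2 - 2*t*exp(t) + exp(t), t*exp(t), t^2*exp(t)/2]
  [t^2*exp(t) - 3*t*exp(t), 2*t*exp(t) + exp(t), t^2*exp(t) + t*exp(t)]
  [-t^2*exp(t)/2 + 2*t*exp(t), -t*exp(t), -t^2*exp(t)/2 + exp(t)]

Strategy: write A = P · J · P⁻¹ where J is a Jordan canonical form, so e^{tA} = P · e^{tJ} · P⁻¹, and e^{tJ} can be computed block-by-block.

A has Jordan form
J =
  [1, 1, 0]
  [0, 1, 1]
  [0, 0, 1]
(up to reordering of blocks).

Per-block formulas:
  For a 3×3 Jordan block J_3(1): exp(t · J_3(1)) = e^(1t)·(I + t·N + (t^2/2)·N^2), where N is the 3×3 nilpotent shift.

After assembling e^{tJ} and conjugating by P, we get:

e^{tA} =
  [t^2*exp(t)/2 - 2*t*exp(t) + exp(t), t*exp(t), t^2*exp(t)/2]
  [t^2*exp(t) - 3*t*exp(t), 2*t*exp(t) + exp(t), t^2*exp(t) + t*exp(t)]
  [-t^2*exp(t)/2 + 2*t*exp(t), -t*exp(t), -t^2*exp(t)/2 + exp(t)]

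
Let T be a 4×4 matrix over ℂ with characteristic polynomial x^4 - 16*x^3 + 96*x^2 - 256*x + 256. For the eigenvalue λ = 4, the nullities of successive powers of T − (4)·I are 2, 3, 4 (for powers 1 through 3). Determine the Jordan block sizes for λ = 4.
Block sizes for λ = 4: [3, 1]

From the dimensions of kernels of powers, the number of Jordan blocks of size at least j is d_j − d_{j−1} where d_j = dim ker(N^j) (with d_0 = 0). Computing the differences gives [2, 1, 1].
The number of blocks of size exactly k is (#blocks of size ≥ k) − (#blocks of size ≥ k + 1), so the partition is: 1 block(s) of size 1, 1 block(s) of size 3.
In nonincreasing order the block sizes are [3, 1].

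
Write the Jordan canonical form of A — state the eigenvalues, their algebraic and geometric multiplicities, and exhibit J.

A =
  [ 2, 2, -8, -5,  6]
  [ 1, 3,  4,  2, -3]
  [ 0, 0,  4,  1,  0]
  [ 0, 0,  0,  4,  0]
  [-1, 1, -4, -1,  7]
J_2(4) ⊕ J_2(4) ⊕ J_1(4)

The characteristic polynomial is
  det(x·I − A) = x^5 - 20*x^4 + 160*x^3 - 640*x^2 + 1280*x - 1024 = (x - 4)^5

Eigenvalues and multiplicities (the geometric multiplicity of λ is n − rank(A − λI), which equals the number of Jordan blocks for λ):
  λ = 4: algebraic multiplicity = 5, geometric multiplicity = 3

Determining the block sizes for each eigenvalue:
  λ = 4: with am = 5 and gm = 3, the partition is not yet determined (e.g. several partitions of 5 into 3 parts exist). Let N = A − (4)·I. Computing rank(N^1) = 2, rank(N^2) = 0; the number of blocks of size ≥ j is rank(N^{j−1}) − rank(N^j), giving [3, 2]. So we have 2 block(s) of size 2, 1 block(s) of size 1 → block sizes [2, 2, 1]

Assembling the blocks gives a Jordan form
J =
  [4, 1, 0, 0, 0]
  [0, 4, 0, 0, 0]
  [0, 0, 4, 1, 0]
  [0, 0, 0, 4, 0]
  [0, 0, 0, 0, 4]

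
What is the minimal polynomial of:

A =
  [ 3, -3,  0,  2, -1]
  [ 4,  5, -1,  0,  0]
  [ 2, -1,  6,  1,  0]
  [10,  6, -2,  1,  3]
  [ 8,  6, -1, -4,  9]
x^5 - 24*x^4 + 225*x^3 - 1026*x^2 + 2268*x - 1944

The characteristic polynomial is χ_A(x) = (x - 6)^3*(x - 3)^2, so the eigenvalues are known. The minimal polynomial is
  m_A(x) = Π_λ (x − λ)^{k_λ}
where k_λ is the size of the *largest* Jordan block for λ (equivalently, the smallest k with (A − λI)^k v = 0 for every generalised eigenvector v of λ).

  λ = 3: largest Jordan block has size 2, contributing (x − 3)^2
  λ = 6: largest Jordan block has size 3, contributing (x − 6)^3

So m_A(x) = (x - 6)^3*(x - 3)^2 = x^5 - 24*x^4 + 225*x^3 - 1026*x^2 + 2268*x - 1944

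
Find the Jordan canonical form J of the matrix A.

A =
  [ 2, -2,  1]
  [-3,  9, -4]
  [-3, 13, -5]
J_3(2)

The characteristic polynomial is
  det(x·I − A) = x^3 - 6*x^2 + 12*x - 8 = (x - 2)^3

Eigenvalues and multiplicities (the geometric multiplicity of λ is n − rank(A − λI), which equals the number of Jordan blocks for λ):
  λ = 2: algebraic multiplicity = 3, geometric multiplicity = 1

Determining the block sizes for each eigenvalue:
  λ = 2: one block (gm = 1), so the single block has size am = 3 → block sizes [3]

Assembling the blocks gives a Jordan form
J =
  [2, 1, 0]
  [0, 2, 1]
  [0, 0, 2]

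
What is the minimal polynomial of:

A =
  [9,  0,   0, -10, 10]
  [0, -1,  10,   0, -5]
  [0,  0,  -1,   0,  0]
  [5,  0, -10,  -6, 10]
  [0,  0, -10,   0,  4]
x^2 - 3*x - 4

The characteristic polynomial is χ_A(x) = (x - 4)^2*(x + 1)^3, so the eigenvalues are known. The minimal polynomial is
  m_A(x) = Π_λ (x − λ)^{k_λ}
where k_λ is the size of the *largest* Jordan block for λ (equivalently, the smallest k with (A − λI)^k v = 0 for every generalised eigenvector v of λ).

  λ = -1: largest Jordan block has size 1, contributing (x + 1)
  λ = 4: largest Jordan block has size 1, contributing (x − 4)

So m_A(x) = (x - 4)*(x + 1) = x^2 - 3*x - 4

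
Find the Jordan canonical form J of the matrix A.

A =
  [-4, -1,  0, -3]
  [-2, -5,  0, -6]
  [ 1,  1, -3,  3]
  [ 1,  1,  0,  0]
J_2(-3) ⊕ J_1(-3) ⊕ J_1(-3)

The characteristic polynomial is
  det(x·I − A) = x^4 + 12*x^3 + 54*x^2 + 108*x + 81 = (x + 3)^4

Eigenvalues and multiplicities (the geometric multiplicity of λ is n − rank(A − λI), which equals the number of Jordan blocks for λ):
  λ = -3: algebraic multiplicity = 4, geometric multiplicity = 3

Determining the block sizes for each eigenvalue:
  λ = -3: 3 blocks summing to 4 forces exactly one block of size 2 and the rest size 1 → block sizes [2, 1, 1]

Assembling the blocks gives a Jordan form
J =
  [-3,  1,  0,  0]
  [ 0, -3,  0,  0]
  [ 0,  0, -3,  0]
  [ 0,  0,  0, -3]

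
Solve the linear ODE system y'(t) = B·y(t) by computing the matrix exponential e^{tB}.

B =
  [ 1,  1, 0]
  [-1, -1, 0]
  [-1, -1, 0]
e^{tB} =
  [t + 1, t, 0]
  [-t, 1 - t, 0]
  [-t, -t, 1]

Strategy: write B = P · J · P⁻¹ where J is a Jordan canonical form, so e^{tB} = P · e^{tJ} · P⁻¹, and e^{tJ} can be computed block-by-block.

B has Jordan form
J =
  [0, 1, 0]
  [0, 0, 0]
  [0, 0, 0]
(up to reordering of blocks).

Per-block formulas:
  For a 2×2 Jordan block J_2(0): exp(t · J_2(0)) = e^(0t)·(I + t·N), where N is the 2×2 nilpotent shift.
  For a 1×1 block at λ = 0: exp(t · [0]) = [e^(0t)].

After assembling e^{tJ} and conjugating by P, we get:

e^{tB} =
  [t + 1, t, 0]
  [-t, 1 - t, 0]
  [-t, -t, 1]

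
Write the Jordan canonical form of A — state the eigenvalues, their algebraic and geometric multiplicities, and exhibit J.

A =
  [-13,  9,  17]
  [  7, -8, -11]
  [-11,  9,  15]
J_3(-2)

The characteristic polynomial is
  det(x·I − A) = x^3 + 6*x^2 + 12*x + 8 = (x + 2)^3

Eigenvalues and multiplicities (the geometric multiplicity of λ is n − rank(A − λI), which equals the number of Jordan blocks for λ):
  λ = -2: algebraic multiplicity = 3, geometric multiplicity = 1

Determining the block sizes for each eigenvalue:
  λ = -2: one block (gm = 1), so the single block has size am = 3 → block sizes [3]

Assembling the blocks gives a Jordan form
J =
  [-2,  1,  0]
  [ 0, -2,  1]
  [ 0,  0, -2]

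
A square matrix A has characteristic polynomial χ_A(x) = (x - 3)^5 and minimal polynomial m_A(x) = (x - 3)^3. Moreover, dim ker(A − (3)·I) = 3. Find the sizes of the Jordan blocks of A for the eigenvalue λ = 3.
Block sizes for λ = 3: [3, 1, 1]

Step 1 — from the characteristic polynomial, algebraic multiplicity of λ = 3 is 5. From dim ker(A − (3)·I) = 3, there are exactly 3 Jordan blocks for λ = 3.
Step 2 — from the minimal polynomial, the factor (x − 3)^3 tells us the largest block for λ = 3 has size 3.
Step 3 — with total size 5, 3 blocks, and largest block 3, the block sizes (in nonincreasing order) are [3, 1, 1].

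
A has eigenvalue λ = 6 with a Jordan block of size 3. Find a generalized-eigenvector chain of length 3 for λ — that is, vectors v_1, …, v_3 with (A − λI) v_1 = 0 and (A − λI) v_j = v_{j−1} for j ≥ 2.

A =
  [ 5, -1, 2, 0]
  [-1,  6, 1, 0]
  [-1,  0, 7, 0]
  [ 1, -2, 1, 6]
A Jordan chain for λ = 6 of length 3:
v_1 = (1, 1, 1, -1)ᵀ
v_2 = (-1, 0, 0, -2)ᵀ
v_3 = (0, 1, 0, 0)ᵀ

Let N = A − (6)·I. We want v_3 with N^3 v_3 = 0 but N^2 v_3 ≠ 0; then v_{j-1} := N · v_j for j = 3, …, 2.

Pick v_3 = (0, 1, 0, 0)ᵀ.
Then v_2 = N · v_3 = (-1, 0, 0, -2)ᵀ.
Then v_1 = N · v_2 = (1, 1, 1, -1)ᵀ.

Sanity check: (A − (6)·I) v_1 = (0, 0, 0, 0)ᵀ = 0. ✓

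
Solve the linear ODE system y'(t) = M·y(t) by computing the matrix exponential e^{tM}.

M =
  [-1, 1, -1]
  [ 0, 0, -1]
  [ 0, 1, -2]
e^{tM} =
  [exp(-t), t*exp(-t), -t*exp(-t)]
  [0, t*exp(-t) + exp(-t), -t*exp(-t)]
  [0, t*exp(-t), -t*exp(-t) + exp(-t)]

Strategy: write M = P · J · P⁻¹ where J is a Jordan canonical form, so e^{tM} = P · e^{tJ} · P⁻¹, and e^{tJ} can be computed block-by-block.

M has Jordan form
J =
  [-1,  1,  0]
  [ 0, -1,  0]
  [ 0,  0, -1]
(up to reordering of blocks).

Per-block formulas:
  For a 1×1 block at λ = -1: exp(t · [-1]) = [e^(-1t)].
  For a 2×2 Jordan block J_2(-1): exp(t · J_2(-1)) = e^(-1t)·(I + t·N), where N is the 2×2 nilpotent shift.

After assembling e^{tJ} and conjugating by P, we get:

e^{tM} =
  [exp(-t), t*exp(-t), -t*exp(-t)]
  [0, t*exp(-t) + exp(-t), -t*exp(-t)]
  [0, t*exp(-t), -t*exp(-t) + exp(-t)]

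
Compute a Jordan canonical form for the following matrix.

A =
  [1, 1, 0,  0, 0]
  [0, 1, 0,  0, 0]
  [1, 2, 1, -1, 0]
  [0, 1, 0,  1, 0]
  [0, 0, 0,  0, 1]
J_2(1) ⊕ J_2(1) ⊕ J_1(1)

The characteristic polynomial is
  det(x·I − A) = x^5 - 5*x^4 + 10*x^3 - 10*x^2 + 5*x - 1 = (x - 1)^5

Eigenvalues and multiplicities (the geometric multiplicity of λ is n − rank(A − λI), which equals the number of Jordan blocks for λ):
  λ = 1: algebraic multiplicity = 5, geometric multiplicity = 3

Determining the block sizes for each eigenvalue:
  λ = 1: with am = 5 and gm = 3, the partition is not yet determined (e.g. several partitions of 5 into 3 parts exist). Let N = A − (1)·I. Computing rank(N^1) = 2, rank(N^2) = 0; the number of blocks of size ≥ j is rank(N^{j−1}) − rank(N^j), giving [3, 2]. So we have 2 block(s) of size 2, 1 block(s) of size 1 → block sizes [2, 2, 1]

Assembling the blocks gives a Jordan form
J =
  [1, 1, 0, 0, 0]
  [0, 1, 0, 0, 0]
  [0, 0, 1, 1, 0]
  [0, 0, 0, 1, 0]
  [0, 0, 0, 0, 1]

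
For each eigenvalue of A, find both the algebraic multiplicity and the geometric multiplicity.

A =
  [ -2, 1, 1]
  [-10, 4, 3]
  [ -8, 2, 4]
λ = 2: alg = 3, geom = 1

Step 1 — factor the characteristic polynomial to read off the algebraic multiplicities:
  χ_A(x) = (x - 2)^3

Step 2 — compute geometric multiplicities via the rank-nullity identity g(λ) = n − rank(A − λI):
  rank(A − (2)·I) = 2, so dim ker(A − (2)·I) = n − 2 = 1

Summary:
  λ = 2: algebraic multiplicity = 3, geometric multiplicity = 1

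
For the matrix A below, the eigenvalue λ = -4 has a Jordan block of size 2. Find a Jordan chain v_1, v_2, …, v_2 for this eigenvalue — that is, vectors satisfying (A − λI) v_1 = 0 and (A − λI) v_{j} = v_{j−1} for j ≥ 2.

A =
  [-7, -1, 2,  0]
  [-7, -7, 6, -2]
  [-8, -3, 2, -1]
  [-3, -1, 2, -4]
A Jordan chain for λ = -4 of length 2:
v_1 = (-3, -7, -8, -3)ᵀ
v_2 = (1, 0, 0, 0)ᵀ

Let N = A − (-4)·I. We want v_2 with N^2 v_2 = 0 but N^1 v_2 ≠ 0; then v_{j-1} := N · v_j for j = 2, …, 2.

Pick v_2 = (1, 0, 0, 0)ᵀ.
Then v_1 = N · v_2 = (-3, -7, -8, -3)ᵀ.

Sanity check: (A − (-4)·I) v_1 = (0, 0, 0, 0)ᵀ = 0. ✓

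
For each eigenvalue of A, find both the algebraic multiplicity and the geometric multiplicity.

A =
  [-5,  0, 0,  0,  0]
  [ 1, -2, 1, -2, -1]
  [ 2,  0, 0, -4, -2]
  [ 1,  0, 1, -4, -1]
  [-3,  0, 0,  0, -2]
λ = -5: alg = 1, geom = 1; λ = -2: alg = 4, geom = 3

Step 1 — factor the characteristic polynomial to read off the algebraic multiplicities:
  χ_A(x) = (x + 2)^4*(x + 5)

Step 2 — compute geometric multiplicities via the rank-nullity identity g(λ) = n − rank(A − λI):
  rank(A − (-5)·I) = 4, so dim ker(A − (-5)·I) = n − 4 = 1
  rank(A − (-2)·I) = 2, so dim ker(A − (-2)·I) = n − 2 = 3

Summary:
  λ = -5: algebraic multiplicity = 1, geometric multiplicity = 1
  λ = -2: algebraic multiplicity = 4, geometric multiplicity = 3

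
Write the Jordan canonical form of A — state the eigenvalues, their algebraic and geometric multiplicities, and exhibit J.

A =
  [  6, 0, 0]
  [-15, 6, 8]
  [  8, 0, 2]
J_1(2) ⊕ J_2(6)

The characteristic polynomial is
  det(x·I − A) = x^3 - 14*x^2 + 60*x - 72 = (x - 6)^2*(x - 2)

Eigenvalues and multiplicities (the geometric multiplicity of λ is n − rank(A − λI), which equals the number of Jordan blocks for λ):
  λ = 2: algebraic multiplicity = 1, geometric multiplicity = 1
  λ = 6: algebraic multiplicity = 2, geometric multiplicity = 1

Determining the block sizes for each eigenvalue:
  λ = 2: one block (gm = 1), so the single block has size am = 1 → block sizes [1]
  λ = 6: one block (gm = 1), so the single block has size am = 2 → block sizes [2]

Assembling the blocks gives a Jordan form
J =
  [2, 0, 0]
  [0, 6, 1]
  [0, 0, 6]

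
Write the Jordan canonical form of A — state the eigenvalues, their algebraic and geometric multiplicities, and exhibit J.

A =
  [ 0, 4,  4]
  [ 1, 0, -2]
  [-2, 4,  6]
J_2(2) ⊕ J_1(2)

The characteristic polynomial is
  det(x·I − A) = x^3 - 6*x^2 + 12*x - 8 = (x - 2)^3

Eigenvalues and multiplicities (the geometric multiplicity of λ is n − rank(A − λI), which equals the number of Jordan blocks for λ):
  λ = 2: algebraic multiplicity = 3, geometric multiplicity = 2

Determining the block sizes for each eigenvalue:
  λ = 2: 2 blocks summing to 3 forces exactly one block of size 2 and the rest size 1 → block sizes [2, 1]

Assembling the blocks gives a Jordan form
J =
  [2, 1, 0]
  [0, 2, 0]
  [0, 0, 2]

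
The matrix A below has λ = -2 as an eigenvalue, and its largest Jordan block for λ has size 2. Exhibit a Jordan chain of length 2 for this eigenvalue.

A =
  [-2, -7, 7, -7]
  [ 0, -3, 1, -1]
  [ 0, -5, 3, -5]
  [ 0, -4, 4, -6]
A Jordan chain for λ = -2 of length 2:
v_1 = (-7, -1, -5, -4)ᵀ
v_2 = (0, 1, 0, 0)ᵀ

Let N = A − (-2)·I. We want v_2 with N^2 v_2 = 0 but N^1 v_2 ≠ 0; then v_{j-1} := N · v_j for j = 2, …, 2.

Pick v_2 = (0, 1, 0, 0)ᵀ.
Then v_1 = N · v_2 = (-7, -1, -5, -4)ᵀ.

Sanity check: (A − (-2)·I) v_1 = (0, 0, 0, 0)ᵀ = 0. ✓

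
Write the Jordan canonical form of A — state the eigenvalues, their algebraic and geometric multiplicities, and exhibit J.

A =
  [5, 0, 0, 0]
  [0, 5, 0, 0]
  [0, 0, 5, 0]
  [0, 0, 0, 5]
J_1(5) ⊕ J_1(5) ⊕ J_1(5) ⊕ J_1(5)

The characteristic polynomial is
  det(x·I − A) = x^4 - 20*x^3 + 150*x^2 - 500*x + 625 = (x - 5)^4

Eigenvalues and multiplicities (the geometric multiplicity of λ is n − rank(A − λI), which equals the number of Jordan blocks for λ):
  λ = 5: algebraic multiplicity = 4, geometric multiplicity = 4

Determining the block sizes for each eigenvalue:
  λ = 5: gm = am = 4, so every block has size 1 → block sizes [1, 1, 1, 1]

Assembling the blocks gives a Jordan form
J =
  [5, 0, 0, 0]
  [0, 5, 0, 0]
  [0, 0, 5, 0]
  [0, 0, 0, 5]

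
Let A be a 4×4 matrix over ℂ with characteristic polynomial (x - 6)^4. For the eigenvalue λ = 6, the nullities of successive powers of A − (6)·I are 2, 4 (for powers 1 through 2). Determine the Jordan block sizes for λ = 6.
Block sizes for λ = 6: [2, 2]

From the dimensions of kernels of powers, the number of Jordan blocks of size at least j is d_j − d_{j−1} where d_j = dim ker(N^j) (with d_0 = 0). Computing the differences gives [2, 2].
The number of blocks of size exactly k is (#blocks of size ≥ k) − (#blocks of size ≥ k + 1), so the partition is: 2 block(s) of size 2.
In nonincreasing order the block sizes are [2, 2].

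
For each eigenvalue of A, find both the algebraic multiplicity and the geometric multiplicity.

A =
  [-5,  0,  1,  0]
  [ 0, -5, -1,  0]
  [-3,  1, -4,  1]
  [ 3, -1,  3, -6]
λ = -5: alg = 4, geom = 2

Step 1 — factor the characteristic polynomial to read off the algebraic multiplicities:
  χ_A(x) = (x + 5)^4

Step 2 — compute geometric multiplicities via the rank-nullity identity g(λ) = n − rank(A − λI):
  rank(A − (-5)·I) = 2, so dim ker(A − (-5)·I) = n − 2 = 2

Summary:
  λ = -5: algebraic multiplicity = 4, geometric multiplicity = 2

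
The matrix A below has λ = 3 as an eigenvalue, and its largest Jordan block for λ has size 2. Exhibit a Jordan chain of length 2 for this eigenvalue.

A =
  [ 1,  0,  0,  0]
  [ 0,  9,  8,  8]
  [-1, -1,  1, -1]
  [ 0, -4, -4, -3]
A Jordan chain for λ = 3 of length 2:
v_1 = (0, 8, -2, -4)ᵀ
v_2 = (0, 0, 1, 0)ᵀ

Let N = A − (3)·I. We want v_2 with N^2 v_2 = 0 but N^1 v_2 ≠ 0; then v_{j-1} := N · v_j for j = 2, …, 2.

Pick v_2 = (0, 0, 1, 0)ᵀ.
Then v_1 = N · v_2 = (0, 8, -2, -4)ᵀ.

Sanity check: (A − (3)·I) v_1 = (0, 0, 0, 0)ᵀ = 0. ✓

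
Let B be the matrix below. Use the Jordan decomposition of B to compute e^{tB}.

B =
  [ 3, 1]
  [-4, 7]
e^{tB} =
  [-2*t*exp(5*t) + exp(5*t), t*exp(5*t)]
  [-4*t*exp(5*t), 2*t*exp(5*t) + exp(5*t)]

Strategy: write B = P · J · P⁻¹ where J is a Jordan canonical form, so e^{tB} = P · e^{tJ} · P⁻¹, and e^{tJ} can be computed block-by-block.

B has Jordan form
J =
  [5, 1]
  [0, 5]
(up to reordering of blocks).

Per-block formulas:
  For a 2×2 Jordan block J_2(5): exp(t · J_2(5)) = e^(5t)·(I + t·N), where N is the 2×2 nilpotent shift.

After assembling e^{tJ} and conjugating by P, we get:

e^{tB} =
  [-2*t*exp(5*t) + exp(5*t), t*exp(5*t)]
  [-4*t*exp(5*t), 2*t*exp(5*t) + exp(5*t)]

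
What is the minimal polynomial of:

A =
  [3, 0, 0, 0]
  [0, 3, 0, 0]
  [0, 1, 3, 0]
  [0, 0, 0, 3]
x^2 - 6*x + 9

The characteristic polynomial is χ_A(x) = (x - 3)^4, so the eigenvalues are known. The minimal polynomial is
  m_A(x) = Π_λ (x − λ)^{k_λ}
where k_λ is the size of the *largest* Jordan block for λ (equivalently, the smallest k with (A − λI)^k v = 0 for every generalised eigenvector v of λ).

  λ = 3: largest Jordan block has size 2, contributing (x − 3)^2

So m_A(x) = (x - 3)^2 = x^2 - 6*x + 9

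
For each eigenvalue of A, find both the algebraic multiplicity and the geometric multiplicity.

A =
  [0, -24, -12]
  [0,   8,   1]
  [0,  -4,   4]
λ = 0: alg = 1, geom = 1; λ = 6: alg = 2, geom = 1

Step 1 — factor the characteristic polynomial to read off the algebraic multiplicities:
  χ_A(x) = x*(x - 6)^2

Step 2 — compute geometric multiplicities via the rank-nullity identity g(λ) = n − rank(A − λI):
  rank(A − (0)·I) = 2, so dim ker(A − (0)·I) = n − 2 = 1
  rank(A − (6)·I) = 2, so dim ker(A − (6)·I) = n − 2 = 1

Summary:
  λ = 0: algebraic multiplicity = 1, geometric multiplicity = 1
  λ = 6: algebraic multiplicity = 2, geometric multiplicity = 1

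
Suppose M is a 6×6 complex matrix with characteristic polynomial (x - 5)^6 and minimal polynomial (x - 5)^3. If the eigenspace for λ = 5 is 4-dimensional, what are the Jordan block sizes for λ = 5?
Block sizes for λ = 5: [3, 1, 1, 1]

Step 1 — from the characteristic polynomial, algebraic multiplicity of λ = 5 is 6. From dim ker(M − (5)·I) = 4, there are exactly 4 Jordan blocks for λ = 5.
Step 2 — from the minimal polynomial, the factor (x − 5)^3 tells us the largest block for λ = 5 has size 3.
Step 3 — with total size 6, 4 blocks, and largest block 3, the block sizes (in nonincreasing order) are [3, 1, 1, 1].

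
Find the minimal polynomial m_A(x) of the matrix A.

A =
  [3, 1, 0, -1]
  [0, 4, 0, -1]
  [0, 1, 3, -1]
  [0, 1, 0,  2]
x^2 - 6*x + 9

The characteristic polynomial is χ_A(x) = (x - 3)^4, so the eigenvalues are known. The minimal polynomial is
  m_A(x) = Π_λ (x − λ)^{k_λ}
where k_λ is the size of the *largest* Jordan block for λ (equivalently, the smallest k with (A − λI)^k v = 0 for every generalised eigenvector v of λ).

  λ = 3: largest Jordan block has size 2, contributing (x − 3)^2

So m_A(x) = (x - 3)^2 = x^2 - 6*x + 9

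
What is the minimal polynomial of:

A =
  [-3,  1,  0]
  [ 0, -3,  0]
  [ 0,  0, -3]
x^2 + 6*x + 9

The characteristic polynomial is χ_A(x) = (x + 3)^3, so the eigenvalues are known. The minimal polynomial is
  m_A(x) = Π_λ (x − λ)^{k_λ}
where k_λ is the size of the *largest* Jordan block for λ (equivalently, the smallest k with (A − λI)^k v = 0 for every generalised eigenvector v of λ).

  λ = -3: largest Jordan block has size 2, contributing (x + 3)^2

So m_A(x) = (x + 3)^2 = x^2 + 6*x + 9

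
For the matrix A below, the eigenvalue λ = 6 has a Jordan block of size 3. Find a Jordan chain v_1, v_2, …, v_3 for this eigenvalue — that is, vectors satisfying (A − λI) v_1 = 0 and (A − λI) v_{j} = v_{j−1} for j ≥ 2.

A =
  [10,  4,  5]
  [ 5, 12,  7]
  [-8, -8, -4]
A Jordan chain for λ = 6 of length 3:
v_1 = (-4, -6, 8)ᵀ
v_2 = (4, 5, -8)ᵀ
v_3 = (1, 0, 0)ᵀ

Let N = A − (6)·I. We want v_3 with N^3 v_3 = 0 but N^2 v_3 ≠ 0; then v_{j-1} := N · v_j for j = 3, …, 2.

Pick v_3 = (1, 0, 0)ᵀ.
Then v_2 = N · v_3 = (4, 5, -8)ᵀ.
Then v_1 = N · v_2 = (-4, -6, 8)ᵀ.

Sanity check: (A − (6)·I) v_1 = (0, 0, 0)ᵀ = 0. ✓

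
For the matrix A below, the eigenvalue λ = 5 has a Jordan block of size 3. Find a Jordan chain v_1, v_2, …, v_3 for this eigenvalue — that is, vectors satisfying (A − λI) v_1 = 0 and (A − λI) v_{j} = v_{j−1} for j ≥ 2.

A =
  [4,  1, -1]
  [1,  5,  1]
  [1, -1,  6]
A Jordan chain for λ = 5 of length 3:
v_1 = (1, 0, -1)ᵀ
v_2 = (-1, 1, 1)ᵀ
v_3 = (1, 0, 0)ᵀ

Let N = A − (5)·I. We want v_3 with N^3 v_3 = 0 but N^2 v_3 ≠ 0; then v_{j-1} := N · v_j for j = 3, …, 2.

Pick v_3 = (1, 0, 0)ᵀ.
Then v_2 = N · v_3 = (-1, 1, 1)ᵀ.
Then v_1 = N · v_2 = (1, 0, -1)ᵀ.

Sanity check: (A − (5)·I) v_1 = (0, 0, 0)ᵀ = 0. ✓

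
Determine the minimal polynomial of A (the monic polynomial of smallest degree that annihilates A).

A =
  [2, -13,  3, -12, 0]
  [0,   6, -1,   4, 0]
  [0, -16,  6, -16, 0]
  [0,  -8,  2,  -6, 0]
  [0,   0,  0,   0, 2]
x^3 - 6*x^2 + 12*x - 8

The characteristic polynomial is χ_A(x) = (x - 2)^5, so the eigenvalues are known. The minimal polynomial is
  m_A(x) = Π_λ (x − λ)^{k_λ}
where k_λ is the size of the *largest* Jordan block for λ (equivalently, the smallest k with (A − λI)^k v = 0 for every generalised eigenvector v of λ).

  λ = 2: largest Jordan block has size 3, contributing (x − 2)^3

So m_A(x) = (x - 2)^3 = x^3 - 6*x^2 + 12*x - 8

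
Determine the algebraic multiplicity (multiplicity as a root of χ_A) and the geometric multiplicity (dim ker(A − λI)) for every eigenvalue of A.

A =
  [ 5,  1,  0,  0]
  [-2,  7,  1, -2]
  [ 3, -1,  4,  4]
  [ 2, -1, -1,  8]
λ = 6: alg = 4, geom = 2

Step 1 — factor the characteristic polynomial to read off the algebraic multiplicities:
  χ_A(x) = (x - 6)^4

Step 2 — compute geometric multiplicities via the rank-nullity identity g(λ) = n − rank(A − λI):
  rank(A − (6)·I) = 2, so dim ker(A − (6)·I) = n − 2 = 2

Summary:
  λ = 6: algebraic multiplicity = 4, geometric multiplicity = 2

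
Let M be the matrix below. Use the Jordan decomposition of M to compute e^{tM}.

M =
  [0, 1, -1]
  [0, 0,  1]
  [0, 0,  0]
e^{tM} =
  [1, t, t^2/2 - t]
  [0, 1, t]
  [0, 0, 1]

Strategy: write M = P · J · P⁻¹ where J is a Jordan canonical form, so e^{tM} = P · e^{tJ} · P⁻¹, and e^{tJ} can be computed block-by-block.

M has Jordan form
J =
  [0, 1, 0]
  [0, 0, 1]
  [0, 0, 0]
(up to reordering of blocks).

Per-block formulas:
  For a 3×3 Jordan block J_3(0): exp(t · J_3(0)) = e^(0t)·(I + t·N + (t^2/2)·N^2), where N is the 3×3 nilpotent shift.

After assembling e^{tJ} and conjugating by P, we get:

e^{tM} =
  [1, t, t^2/2 - t]
  [0, 1, t]
  [0, 0, 1]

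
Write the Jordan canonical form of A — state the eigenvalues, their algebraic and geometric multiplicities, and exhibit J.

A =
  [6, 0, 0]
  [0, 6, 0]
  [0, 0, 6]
J_1(6) ⊕ J_1(6) ⊕ J_1(6)

The characteristic polynomial is
  det(x·I − A) = x^3 - 18*x^2 + 108*x - 216 = (x - 6)^3

Eigenvalues and multiplicities (the geometric multiplicity of λ is n − rank(A − λI), which equals the number of Jordan blocks for λ):
  λ = 6: algebraic multiplicity = 3, geometric multiplicity = 3

Determining the block sizes for each eigenvalue:
  λ = 6: gm = am = 3, so every block has size 1 → block sizes [1, 1, 1]

Assembling the blocks gives a Jordan form
J =
  [6, 0, 0]
  [0, 6, 0]
  [0, 0, 6]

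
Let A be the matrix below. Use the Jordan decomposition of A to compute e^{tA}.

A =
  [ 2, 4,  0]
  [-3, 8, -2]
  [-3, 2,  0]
e^{tA} =
  [-6*t*exp(4*t) + 3*exp(4*t) - 2*exp(2*t), 8*t*exp(4*t) - 2*exp(4*t) + 2*exp(2*t), -4*t*exp(4*t) + 2*exp(4*t) - 2*exp(2*t)]
  [-3*t*exp(4*t), 4*t*exp(4*t) + exp(4*t), -2*t*exp(4*t)]
  [3*t*exp(4*t) - 3*exp(4*t) + 3*exp(2*t), -4*t*exp(4*t) + 3*exp(4*t) - 3*exp(2*t), 2*t*exp(4*t) - 2*exp(4*t) + 3*exp(2*t)]

Strategy: write A = P · J · P⁻¹ where J is a Jordan canonical form, so e^{tA} = P · e^{tJ} · P⁻¹, and e^{tJ} can be computed block-by-block.

A has Jordan form
J =
  [2, 0, 0]
  [0, 4, 1]
  [0, 0, 4]
(up to reordering of blocks).

Per-block formulas:
  For a 1×1 block at λ = 2: exp(t · [2]) = [e^(2t)].
  For a 2×2 Jordan block J_2(4): exp(t · J_2(4)) = e^(4t)·(I + t·N), where N is the 2×2 nilpotent shift.

After assembling e^{tJ} and conjugating by P, we get:

e^{tA} =
  [-6*t*exp(4*t) + 3*exp(4*t) - 2*exp(2*t), 8*t*exp(4*t) - 2*exp(4*t) + 2*exp(2*t), -4*t*exp(4*t) + 2*exp(4*t) - 2*exp(2*t)]
  [-3*t*exp(4*t), 4*t*exp(4*t) + exp(4*t), -2*t*exp(4*t)]
  [3*t*exp(4*t) - 3*exp(4*t) + 3*exp(2*t), -4*t*exp(4*t) + 3*exp(4*t) - 3*exp(2*t), 2*t*exp(4*t) - 2*exp(4*t) + 3*exp(2*t)]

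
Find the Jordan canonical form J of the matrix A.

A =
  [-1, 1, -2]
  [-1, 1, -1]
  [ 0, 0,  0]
J_3(0)

The characteristic polynomial is
  det(x·I − A) = x^3

Eigenvalues and multiplicities (the geometric multiplicity of λ is n − rank(A − λI), which equals the number of Jordan blocks for λ):
  λ = 0: algebraic multiplicity = 3, geometric multiplicity = 1

Determining the block sizes for each eigenvalue:
  λ = 0: one block (gm = 1), so the single block has size am = 3 → block sizes [3]

Assembling the blocks gives a Jordan form
J =
  [0, 1, 0]
  [0, 0, 1]
  [0, 0, 0]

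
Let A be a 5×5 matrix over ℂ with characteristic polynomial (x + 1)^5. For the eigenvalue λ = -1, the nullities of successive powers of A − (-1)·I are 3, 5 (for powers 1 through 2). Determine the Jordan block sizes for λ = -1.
Block sizes for λ = -1: [2, 2, 1]

From the dimensions of kernels of powers, the number of Jordan blocks of size at least j is d_j − d_{j−1} where d_j = dim ker(N^j) (with d_0 = 0). Computing the differences gives [3, 2].
The number of blocks of size exactly k is (#blocks of size ≥ k) − (#blocks of size ≥ k + 1), so the partition is: 1 block(s) of size 1, 2 block(s) of size 2.
In nonincreasing order the block sizes are [2, 2, 1].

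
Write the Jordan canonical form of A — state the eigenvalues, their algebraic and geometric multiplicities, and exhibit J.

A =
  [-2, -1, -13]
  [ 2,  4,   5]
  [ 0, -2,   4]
J_3(2)

The characteristic polynomial is
  det(x·I − A) = x^3 - 6*x^2 + 12*x - 8 = (x - 2)^3

Eigenvalues and multiplicities (the geometric multiplicity of λ is n − rank(A − λI), which equals the number of Jordan blocks for λ):
  λ = 2: algebraic multiplicity = 3, geometric multiplicity = 1

Determining the block sizes for each eigenvalue:
  λ = 2: one block (gm = 1), so the single block has size am = 3 → block sizes [3]

Assembling the blocks gives a Jordan form
J =
  [2, 1, 0]
  [0, 2, 1]
  [0, 0, 2]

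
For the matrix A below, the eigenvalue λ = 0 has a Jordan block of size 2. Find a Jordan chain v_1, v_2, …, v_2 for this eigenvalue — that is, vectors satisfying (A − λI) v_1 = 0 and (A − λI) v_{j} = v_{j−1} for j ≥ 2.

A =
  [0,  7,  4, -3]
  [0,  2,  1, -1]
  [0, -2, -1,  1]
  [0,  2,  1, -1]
A Jordan chain for λ = 0 of length 2:
v_1 = (7, 2, -2, 2)ᵀ
v_2 = (0, 1, 0, 0)ᵀ

Let N = A − (0)·I. We want v_2 with N^2 v_2 = 0 but N^1 v_2 ≠ 0; then v_{j-1} := N · v_j for j = 2, …, 2.

Pick v_2 = (0, 1, 0, 0)ᵀ.
Then v_1 = N · v_2 = (7, 2, -2, 2)ᵀ.

Sanity check: (A − (0)·I) v_1 = (0, 0, 0, 0)ᵀ = 0. ✓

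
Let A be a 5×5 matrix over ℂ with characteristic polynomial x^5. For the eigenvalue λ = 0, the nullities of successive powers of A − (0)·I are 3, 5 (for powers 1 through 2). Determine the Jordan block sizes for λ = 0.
Block sizes for λ = 0: [2, 2, 1]

From the dimensions of kernels of powers, the number of Jordan blocks of size at least j is d_j − d_{j−1} where d_j = dim ker(N^j) (with d_0 = 0). Computing the differences gives [3, 2].
The number of blocks of size exactly k is (#blocks of size ≥ k) − (#blocks of size ≥ k + 1), so the partition is: 1 block(s) of size 1, 2 block(s) of size 2.
In nonincreasing order the block sizes are [2, 2, 1].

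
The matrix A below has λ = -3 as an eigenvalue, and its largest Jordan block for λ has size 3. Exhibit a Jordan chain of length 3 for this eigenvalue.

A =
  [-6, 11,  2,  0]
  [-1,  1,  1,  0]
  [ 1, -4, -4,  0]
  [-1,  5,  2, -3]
A Jordan chain for λ = -3 of length 3:
v_1 = (3, 1, -1, 1)ᵀ
v_2 = (11, 4, -4, 5)ᵀ
v_3 = (0, 1, 0, 0)ᵀ

Let N = A − (-3)·I. We want v_3 with N^3 v_3 = 0 but N^2 v_3 ≠ 0; then v_{j-1} := N · v_j for j = 3, …, 2.

Pick v_3 = (0, 1, 0, 0)ᵀ.
Then v_2 = N · v_3 = (11, 4, -4, 5)ᵀ.
Then v_1 = N · v_2 = (3, 1, -1, 1)ᵀ.

Sanity check: (A − (-3)·I) v_1 = (0, 0, 0, 0)ᵀ = 0. ✓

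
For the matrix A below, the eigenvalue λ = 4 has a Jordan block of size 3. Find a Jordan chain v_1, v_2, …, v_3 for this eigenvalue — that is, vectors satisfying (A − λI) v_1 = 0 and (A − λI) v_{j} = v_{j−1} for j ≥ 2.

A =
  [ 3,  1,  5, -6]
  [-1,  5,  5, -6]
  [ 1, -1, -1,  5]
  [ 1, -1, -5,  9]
A Jordan chain for λ = 4 of length 3:
v_1 = (-1, -1, 0, 0)ᵀ
v_2 = (-1, -1, 1, 1)ᵀ
v_3 = (1, 0, 0, 0)ᵀ

Let N = A − (4)·I. We want v_3 with N^3 v_3 = 0 but N^2 v_3 ≠ 0; then v_{j-1} := N · v_j for j = 3, …, 2.

Pick v_3 = (1, 0, 0, 0)ᵀ.
Then v_2 = N · v_3 = (-1, -1, 1, 1)ᵀ.
Then v_1 = N · v_2 = (-1, -1, 0, 0)ᵀ.

Sanity check: (A − (4)·I) v_1 = (0, 0, 0, 0)ᵀ = 0. ✓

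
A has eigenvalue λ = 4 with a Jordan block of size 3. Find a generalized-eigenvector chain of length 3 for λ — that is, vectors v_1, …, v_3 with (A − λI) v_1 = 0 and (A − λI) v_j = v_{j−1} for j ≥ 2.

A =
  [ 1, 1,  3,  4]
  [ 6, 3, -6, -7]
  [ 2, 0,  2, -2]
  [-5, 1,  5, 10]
A Jordan chain for λ = 4 of length 3:
v_1 = (1, -1, 0, 1)ᵀ
v_2 = (-3, 6, 2, -5)ᵀ
v_3 = (1, 0, 0, 0)ᵀ

Let N = A − (4)·I. We want v_3 with N^3 v_3 = 0 but N^2 v_3 ≠ 0; then v_{j-1} := N · v_j for j = 3, …, 2.

Pick v_3 = (1, 0, 0, 0)ᵀ.
Then v_2 = N · v_3 = (-3, 6, 2, -5)ᵀ.
Then v_1 = N · v_2 = (1, -1, 0, 1)ᵀ.

Sanity check: (A − (4)·I) v_1 = (0, 0, 0, 0)ᵀ = 0. ✓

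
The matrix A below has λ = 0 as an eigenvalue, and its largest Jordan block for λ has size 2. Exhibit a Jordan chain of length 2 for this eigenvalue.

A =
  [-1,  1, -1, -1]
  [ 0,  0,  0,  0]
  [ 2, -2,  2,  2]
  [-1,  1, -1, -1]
A Jordan chain for λ = 0 of length 2:
v_1 = (-1, 0, 2, -1)ᵀ
v_2 = (1, 0, 0, 0)ᵀ

Let N = A − (0)·I. We want v_2 with N^2 v_2 = 0 but N^1 v_2 ≠ 0; then v_{j-1} := N · v_j for j = 2, …, 2.

Pick v_2 = (1, 0, 0, 0)ᵀ.
Then v_1 = N · v_2 = (-1, 0, 2, -1)ᵀ.

Sanity check: (A − (0)·I) v_1 = (0, 0, 0, 0)ᵀ = 0. ✓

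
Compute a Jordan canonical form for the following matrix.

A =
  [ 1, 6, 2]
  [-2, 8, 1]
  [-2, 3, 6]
J_2(5) ⊕ J_1(5)

The characteristic polynomial is
  det(x·I − A) = x^3 - 15*x^2 + 75*x - 125 = (x - 5)^3

Eigenvalues and multiplicities (the geometric multiplicity of λ is n − rank(A − λI), which equals the number of Jordan blocks for λ):
  λ = 5: algebraic multiplicity = 3, geometric multiplicity = 2

Determining the block sizes for each eigenvalue:
  λ = 5: 2 blocks summing to 3 forces exactly one block of size 2 and the rest size 1 → block sizes [2, 1]

Assembling the blocks gives a Jordan form
J =
  [5, 1, 0]
  [0, 5, 0]
  [0, 0, 5]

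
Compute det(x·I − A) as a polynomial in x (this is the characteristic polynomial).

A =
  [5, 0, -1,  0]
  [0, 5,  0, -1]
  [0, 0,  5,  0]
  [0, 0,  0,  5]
x^4 - 20*x^3 + 150*x^2 - 500*x + 625

Expanding det(x·I − A) (e.g. by cofactor expansion or by noting that A is similar to its Jordan form J, which has the same characteristic polynomial as A) gives
  χ_A(x) = x^4 - 20*x^3 + 150*x^2 - 500*x + 625
which factors as (x - 5)^4. The eigenvalues (with algebraic multiplicities) are λ = 5 with multiplicity 4.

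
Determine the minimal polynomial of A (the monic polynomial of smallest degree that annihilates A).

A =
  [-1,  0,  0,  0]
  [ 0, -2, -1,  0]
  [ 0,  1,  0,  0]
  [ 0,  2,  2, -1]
x^2 + 2*x + 1

The characteristic polynomial is χ_A(x) = (x + 1)^4, so the eigenvalues are known. The minimal polynomial is
  m_A(x) = Π_λ (x − λ)^{k_λ}
where k_λ is the size of the *largest* Jordan block for λ (equivalently, the smallest k with (A − λI)^k v = 0 for every generalised eigenvector v of λ).

  λ = -1: largest Jordan block has size 2, contributing (x + 1)^2

So m_A(x) = (x + 1)^2 = x^2 + 2*x + 1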